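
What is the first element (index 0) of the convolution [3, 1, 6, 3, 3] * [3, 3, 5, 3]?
Use y[k] = Σ_i a[i]·b[k-i] at k=0. y[0] = 3×3 = 9

9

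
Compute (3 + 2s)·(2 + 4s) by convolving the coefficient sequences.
Ascending coefficients: a = [3, 2], b = [2, 4]. c[0] = 3×2 = 6; c[1] = 3×4 + 2×2 = 16; c[2] = 2×4 = 8. Result coefficients: [6, 16, 8] → 6 + 16s + 8s^2

6 + 16s + 8s^2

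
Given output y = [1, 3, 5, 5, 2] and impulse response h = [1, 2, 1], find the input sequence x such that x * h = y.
Deconvolve y=[1, 3, 5, 5, 2] by h=[1, 2, 1]. Since h[0]=1, solve forward: x[0] = y[0] / 1 = 1; x[1] = (y[1] - 1×2) / 1 = 1; x[2] = (y[2] - 1×2 - 1×1) / 1 = 2. So x = [1, 1, 2]. Check by forward convolution: y[0] = 1×1 = 1; y[1] = 1×2 + 1×1 = 3; y[2] = 1×1 + 1×2 + 2×1 = 5; y[3] = 1×1 + 2×2 = 5; y[4] = 2×1 = 2

[1, 1, 2]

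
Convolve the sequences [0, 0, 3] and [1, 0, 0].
y[0] = 0×1 = 0; y[1] = 0×0 + 0×1 = 0; y[2] = 0×0 + 0×0 + 3×1 = 3; y[3] = 0×0 + 3×0 = 0; y[4] = 3×0 = 0

[0, 0, 3, 0, 0]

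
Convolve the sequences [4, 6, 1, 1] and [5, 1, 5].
y[0] = 4×5 = 20; y[1] = 4×1 + 6×5 = 34; y[2] = 4×5 + 6×1 + 1×5 = 31; y[3] = 6×5 + 1×1 + 1×5 = 36; y[4] = 1×5 + 1×1 = 6; y[5] = 1×5 = 5

[20, 34, 31, 36, 6, 5]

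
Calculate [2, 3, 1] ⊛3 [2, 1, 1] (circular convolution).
Use y[k] = Σ_j f[j]·g[(k-j) mod 3]. y[0] = 2×2 + 3×1 + 1×1 = 8; y[1] = 2×1 + 3×2 + 1×1 = 9; y[2] = 2×1 + 3×1 + 1×2 = 7. Result: [8, 9, 7]

[8, 9, 7]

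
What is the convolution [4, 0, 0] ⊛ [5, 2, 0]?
y[0] = 4×5 = 20; y[1] = 4×2 + 0×5 = 8; y[2] = 4×0 + 0×2 + 0×5 = 0; y[3] = 0×0 + 0×2 = 0; y[4] = 0×0 = 0

[20, 8, 0, 0, 0]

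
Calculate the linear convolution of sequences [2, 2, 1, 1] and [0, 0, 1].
y[0] = 2×0 = 0; y[1] = 2×0 + 2×0 = 0; y[2] = 2×1 + 2×0 + 1×0 = 2; y[3] = 2×1 + 1×0 + 1×0 = 2; y[4] = 1×1 + 1×0 = 1; y[5] = 1×1 = 1

[0, 0, 2, 2, 1, 1]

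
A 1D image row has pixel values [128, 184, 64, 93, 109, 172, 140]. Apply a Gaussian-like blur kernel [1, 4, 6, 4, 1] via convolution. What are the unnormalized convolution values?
Convolve image row [128, 184, 64, 93, 109, 172, 140] with kernel [1, 4, 6, 4, 1]: y[0] = 128×1 = 128; y[1] = 128×4 + 184×1 = 696; y[2] = 128×6 + 184×4 + 64×1 = 1568; y[3] = 128×4 + 184×6 + 64×4 + 93×1 = 1965; y[4] = 128×1 + 184×4 + 64×6 + 93×4 + 109×1 = 1729; y[5] = 184×1 + 64×4 + 93×6 + 109×4 + 172×1 = 1606; y[6] = 64×1 + 93×4 + 109×6 + 172×4 + 140×1 = 1918; y[7] = 93×1 + 109×4 + 172×6 + 140×4 = 2121; y[8] = 109×1 + 172×4 + 140×6 = 1637; y[9] = 172×1 + 140×4 = 732; y[10] = 140×1 = 140 → [128, 696, 1568, 1965, 1729, 1606, 1918, 2121, 1637, 732, 140]. Normalization factor = sum(kernel) = 16.

[128, 696, 1568, 1965, 1729, 1606, 1918, 2121, 1637, 732, 140]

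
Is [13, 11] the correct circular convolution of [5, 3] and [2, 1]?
Recompute circular convolution of [5, 3] and [2, 1]: y[0] = 5×2 + 3×1 = 13; y[1] = 5×1 + 3×2 = 11 → [13, 11]. Given [13, 11] matches, so answer: Yes

Yes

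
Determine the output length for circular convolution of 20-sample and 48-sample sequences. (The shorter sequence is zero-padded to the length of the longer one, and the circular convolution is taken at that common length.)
Circular convolution (zero-padding the shorter input) has length max(m, n) = max(20, 48) = 48

48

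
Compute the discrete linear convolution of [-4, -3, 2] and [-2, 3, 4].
y[0] = -4×-2 = 8; y[1] = -4×3 + -3×-2 = -6; y[2] = -4×4 + -3×3 + 2×-2 = -29; y[3] = -3×4 + 2×3 = -6; y[4] = 2×4 = 8

[8, -6, -29, -6, 8]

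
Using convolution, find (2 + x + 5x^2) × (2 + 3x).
Ascending coefficients: a = [2, 1, 5], b = [2, 3]. c[0] = 2×2 = 4; c[1] = 2×3 + 1×2 = 8; c[2] = 1×3 + 5×2 = 13; c[3] = 5×3 = 15. Result coefficients: [4, 8, 13, 15] → 4 + 8x + 13x^2 + 15x^3

4 + 8x + 13x^2 + 15x^3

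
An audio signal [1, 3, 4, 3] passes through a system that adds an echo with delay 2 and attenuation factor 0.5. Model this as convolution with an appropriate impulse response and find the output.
Direct-path + delayed-attenuated-path model → impulse response h = [1, 0, 0.5] (1 at lag 0, 0.5 at lag 2). Output y[n] = x[n] + 0.5·x[n - 2] (with x[n] = 0 outside 0..3): y[0] = 1 + 0.5×0 = 1; y[1] = 3 + 0.5×0 = 3; y[2] = 4 + 0.5×1 = 4.5; y[3] = 3 + 0.5×3 = 4.5; y[4] = 0 + 0.5×4 = 2.0; y[5] = 0 + 0.5×3 = 1.5. So y = [1, 3, 4.5, 4.5, 2.0, 1.5]

[1, 3, 4.5, 4.5, 2.0, 1.5]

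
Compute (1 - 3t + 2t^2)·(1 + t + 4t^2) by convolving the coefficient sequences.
Ascending coefficients: a = [1, -3, 2], b = [1, 1, 4]. c[0] = 1×1 = 1; c[1] = 1×1 + -3×1 = -2; c[2] = 1×4 + -3×1 + 2×1 = 3; c[3] = -3×4 + 2×1 = -10; c[4] = 2×4 = 8. Result coefficients: [1, -2, 3, -10, 8] → 1 - 2t + 3t^2 - 10t^3 + 8t^4

1 - 2t + 3t^2 - 10t^3 + 8t^4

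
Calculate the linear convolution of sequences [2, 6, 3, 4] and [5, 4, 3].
y[0] = 2×5 = 10; y[1] = 2×4 + 6×5 = 38; y[2] = 2×3 + 6×4 + 3×5 = 45; y[3] = 6×3 + 3×4 + 4×5 = 50; y[4] = 3×3 + 4×4 = 25; y[5] = 4×3 = 12

[10, 38, 45, 50, 25, 12]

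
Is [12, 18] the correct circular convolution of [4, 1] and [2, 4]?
Recompute circular convolution of [4, 1] and [2, 4]: y[0] = 4×2 + 1×4 = 12; y[1] = 4×4 + 1×2 = 18 → [12, 18]. Given [12, 18] matches, so answer: Yes

Yes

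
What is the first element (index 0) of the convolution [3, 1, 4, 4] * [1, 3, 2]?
Use y[k] = Σ_i a[i]·b[k-i] at k=0. y[0] = 3×1 = 3

3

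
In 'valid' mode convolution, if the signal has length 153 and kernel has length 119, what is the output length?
'Valid' mode counts only positions where the kernel fully overlaps the signal: m - n + 1 = 153 - 119 + 1 = 35

35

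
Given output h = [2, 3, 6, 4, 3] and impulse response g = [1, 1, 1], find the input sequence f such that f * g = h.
Deconvolve h=[2, 3, 6, 4, 3] by g=[1, 1, 1]. Since g[0]=1, solve forward: f[0] = h[0] / 1 = 2; f[1] = (h[1] - 2×1) / 1 = 1; f[2] = (h[2] - 1×1 - 2×1) / 1 = 3. So f = [2, 1, 3]. Check by forward convolution: h[0] = 2×1 = 2; h[1] = 2×1 + 1×1 = 3; h[2] = 2×1 + 1×1 + 3×1 = 6; h[3] = 1×1 + 3×1 = 4; h[4] = 3×1 = 3

[2, 1, 3]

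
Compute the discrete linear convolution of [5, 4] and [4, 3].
y[0] = 5×4 = 20; y[1] = 5×3 + 4×4 = 31; y[2] = 4×3 = 12

[20, 31, 12]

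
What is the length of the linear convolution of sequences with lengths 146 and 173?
Linear/full convolution length: m + n - 1 = 146 + 173 - 1 = 318

318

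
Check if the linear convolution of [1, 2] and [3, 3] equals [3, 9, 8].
Recompute linear convolution of [1, 2] and [3, 3]: y[0] = 1×3 = 3; y[1] = 1×3 + 2×3 = 9; y[2] = 2×3 = 6 → [3, 9, 6]. Compare to given [3, 9, 8]: they differ at index 2: given 8, correct 6, so answer: No

No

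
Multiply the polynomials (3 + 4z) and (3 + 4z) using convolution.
Ascending coefficients: a = [3, 4], b = [3, 4]. c[0] = 3×3 = 9; c[1] = 3×4 + 4×3 = 24; c[2] = 4×4 = 16. Result coefficients: [9, 24, 16] → 9 + 24z + 16z^2

9 + 24z + 16z^2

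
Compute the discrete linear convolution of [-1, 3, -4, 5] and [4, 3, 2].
y[0] = -1×4 = -4; y[1] = -1×3 + 3×4 = 9; y[2] = -1×2 + 3×3 + -4×4 = -9; y[3] = 3×2 + -4×3 + 5×4 = 14; y[4] = -4×2 + 5×3 = 7; y[5] = 5×2 = 10

[-4, 9, -9, 14, 7, 10]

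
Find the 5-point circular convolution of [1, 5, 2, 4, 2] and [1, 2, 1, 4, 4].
Use y[k] = Σ_j u[j]·v[(k-j) mod 5]. y[0] = 1×1 + 5×4 + 2×4 + 4×1 + 2×2 = 37; y[1] = 1×2 + 5×1 + 2×4 + 4×4 + 2×1 = 33; y[2] = 1×1 + 5×2 + 2×1 + 4×4 + 2×4 = 37; y[3] = 1×4 + 5×1 + 2×2 + 4×1 + 2×4 = 25; y[4] = 1×4 + 5×4 + 2×1 + 4×2 + 2×1 = 36. Result: [37, 33, 37, 25, 36]

[37, 33, 37, 25, 36]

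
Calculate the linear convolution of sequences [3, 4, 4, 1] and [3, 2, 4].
y[0] = 3×3 = 9; y[1] = 3×2 + 4×3 = 18; y[2] = 3×4 + 4×2 + 4×3 = 32; y[3] = 4×4 + 4×2 + 1×3 = 27; y[4] = 4×4 + 1×2 = 18; y[5] = 1×4 = 4

[9, 18, 32, 27, 18, 4]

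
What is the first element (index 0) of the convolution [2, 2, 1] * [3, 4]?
Use y[k] = Σ_i a[i]·b[k-i] at k=0. y[0] = 2×3 = 6

6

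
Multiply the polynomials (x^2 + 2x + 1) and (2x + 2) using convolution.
Ascending coefficients: a = [1, 2, 1], b = [2, 2]. c[0] = 1×2 = 2; c[1] = 1×2 + 2×2 = 6; c[2] = 2×2 + 1×2 = 6; c[3] = 1×2 = 2. Result coefficients: [2, 6, 6, 2] → 2x^3 + 6x^2 + 6x + 2

2x^3 + 6x^2 + 6x + 2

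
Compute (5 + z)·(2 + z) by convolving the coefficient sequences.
Ascending coefficients: a = [5, 1], b = [2, 1]. c[0] = 5×2 = 10; c[1] = 5×1 + 1×2 = 7; c[2] = 1×1 = 1. Result coefficients: [10, 7, 1] → 10 + 7z + z^2

10 + 7z + z^2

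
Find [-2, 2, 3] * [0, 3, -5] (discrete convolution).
y[0] = -2×0 = 0; y[1] = -2×3 + 2×0 = -6; y[2] = -2×-5 + 2×3 + 3×0 = 16; y[3] = 2×-5 + 3×3 = -1; y[4] = 3×-5 = -15

[0, -6, 16, -1, -15]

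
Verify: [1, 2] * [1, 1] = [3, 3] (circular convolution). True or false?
Recompute circular convolution of [1, 2] and [1, 1]: y[0] = 1×1 + 2×1 = 3; y[1] = 1×1 + 2×1 = 3 → [3, 3]. Given [3, 3] matches, so answer: Yes

Yes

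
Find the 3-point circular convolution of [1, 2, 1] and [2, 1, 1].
Use y[k] = Σ_j f[j]·g[(k-j) mod 3]. y[0] = 1×2 + 2×1 + 1×1 = 5; y[1] = 1×1 + 2×2 + 1×1 = 6; y[2] = 1×1 + 2×1 + 1×2 = 5. Result: [5, 6, 5]

[5, 6, 5]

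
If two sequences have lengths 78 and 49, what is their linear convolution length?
Linear/full convolution length: m + n - 1 = 78 + 49 - 1 = 126

126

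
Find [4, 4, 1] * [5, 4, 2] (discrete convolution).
y[0] = 4×5 = 20; y[1] = 4×4 + 4×5 = 36; y[2] = 4×2 + 4×4 + 1×5 = 29; y[3] = 4×2 + 1×4 = 12; y[4] = 1×2 = 2

[20, 36, 29, 12, 2]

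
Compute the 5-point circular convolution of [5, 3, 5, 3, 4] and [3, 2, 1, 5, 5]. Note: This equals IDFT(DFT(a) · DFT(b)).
Either evaluate y[k] = Σ_j a[j]·b[(k-j) mod 5] directly, or use IDFT(DFT(a) · DFT(b)). y[0] = 5×3 + 3×5 + 5×5 + 3×1 + 4×2 = 66; y[1] = 5×2 + 3×3 + 5×5 + 3×5 + 4×1 = 63; y[2] = 5×1 + 3×2 + 5×3 + 3×5 + 4×5 = 61; y[3] = 5×5 + 3×1 + 5×2 + 3×3 + 4×5 = 67; y[4] = 5×5 + 3×5 + 5×1 + 3×2 + 4×3 = 63. Result: [66, 63, 61, 67, 63]

[66, 63, 61, 67, 63]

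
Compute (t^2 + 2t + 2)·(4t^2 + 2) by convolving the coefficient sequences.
Ascending coefficients: a = [2, 2, 1], b = [2, 0, 4]. c[0] = 2×2 = 4; c[1] = 2×0 + 2×2 = 4; c[2] = 2×4 + 2×0 + 1×2 = 10; c[3] = 2×4 + 1×0 = 8; c[4] = 1×4 = 4. Result coefficients: [4, 4, 10, 8, 4] → 4t^4 + 8t^3 + 10t^2 + 4t + 4

4t^4 + 8t^3 + 10t^2 + 4t + 4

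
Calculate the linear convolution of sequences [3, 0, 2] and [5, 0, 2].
y[0] = 3×5 = 15; y[1] = 3×0 + 0×5 = 0; y[2] = 3×2 + 0×0 + 2×5 = 16; y[3] = 0×2 + 2×0 = 0; y[4] = 2×2 = 4

[15, 0, 16, 0, 4]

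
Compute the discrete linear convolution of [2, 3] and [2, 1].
y[0] = 2×2 = 4; y[1] = 2×1 + 3×2 = 8; y[2] = 3×1 = 3

[4, 8, 3]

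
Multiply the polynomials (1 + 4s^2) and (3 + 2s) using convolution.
Ascending coefficients: a = [1, 0, 4], b = [3, 2]. c[0] = 1×3 = 3; c[1] = 1×2 + 0×3 = 2; c[2] = 0×2 + 4×3 = 12; c[3] = 4×2 = 8. Result coefficients: [3, 2, 12, 8] → 3 + 2s + 12s^2 + 8s^3

3 + 2s + 12s^2 + 8s^3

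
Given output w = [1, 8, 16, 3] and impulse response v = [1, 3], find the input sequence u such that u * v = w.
Deconvolve w=[1, 8, 16, 3] by v=[1, 3]. Since v[0]=1, solve forward: u[0] = w[0] / 1 = 1; u[1] = (w[1] - 1×3) / 1 = 5; u[2] = (w[2] - 5×3) / 1 = 1. So u = [1, 5, 1]. Check by forward convolution: w[0] = 1×1 = 1; w[1] = 1×3 + 5×1 = 8; w[2] = 5×3 + 1×1 = 16; w[3] = 1×3 = 3

[1, 5, 1]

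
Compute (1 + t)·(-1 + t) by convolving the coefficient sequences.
Ascending coefficients: a = [1, 1], b = [-1, 1]. c[0] = 1×-1 = -1; c[1] = 1×1 + 1×-1 = 0; c[2] = 1×1 = 1. Result coefficients: [-1, 0, 1] → -1 + t^2

-1 + t^2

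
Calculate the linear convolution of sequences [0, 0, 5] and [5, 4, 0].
y[0] = 0×5 = 0; y[1] = 0×4 + 0×5 = 0; y[2] = 0×0 + 0×4 + 5×5 = 25; y[3] = 0×0 + 5×4 = 20; y[4] = 5×0 = 0

[0, 0, 25, 20, 0]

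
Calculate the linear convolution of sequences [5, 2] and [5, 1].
y[0] = 5×5 = 25; y[1] = 5×1 + 2×5 = 15; y[2] = 2×1 = 2

[25, 15, 2]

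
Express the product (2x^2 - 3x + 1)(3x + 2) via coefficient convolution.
Ascending coefficients: a = [1, -3, 2], b = [2, 3]. c[0] = 1×2 = 2; c[1] = 1×3 + -3×2 = -3; c[2] = -3×3 + 2×2 = -5; c[3] = 2×3 = 6. Result coefficients: [2, -3, -5, 6] → 6x^3 - 5x^2 - 3x + 2

6x^3 - 5x^2 - 3x + 2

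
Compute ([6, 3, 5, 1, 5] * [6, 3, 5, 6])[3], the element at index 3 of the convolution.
Use y[k] = Σ_i a[i]·b[k-i] at k=3. y[3] = 6×6 + 3×5 + 5×3 + 1×6 = 72

72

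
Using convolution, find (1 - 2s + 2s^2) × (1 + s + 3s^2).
Ascending coefficients: a = [1, -2, 2], b = [1, 1, 3]. c[0] = 1×1 = 1; c[1] = 1×1 + -2×1 = -1; c[2] = 1×3 + -2×1 + 2×1 = 3; c[3] = -2×3 + 2×1 = -4; c[4] = 2×3 = 6. Result coefficients: [1, -1, 3, -4, 6] → 1 - s + 3s^2 - 4s^3 + 6s^4

1 - s + 3s^2 - 4s^3 + 6s^4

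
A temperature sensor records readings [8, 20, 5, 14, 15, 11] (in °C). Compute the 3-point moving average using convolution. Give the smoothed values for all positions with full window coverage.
3-point moving average kernel = [1, 1, 1]. Apply in 'valid' mode (full window coverage): avg[0] = (8 + 20 + 5) / 3 = 11.0; avg[1] = (20 + 5 + 14) / 3 = 13.0; avg[2] = (5 + 14 + 15) / 3 = 11.33; avg[3] = (14 + 15 + 11) / 3 = 13.33. Smoothed values: [11.0, 13.0, 11.33, 13.33]

[11.0, 13.0, 11.33, 13.33]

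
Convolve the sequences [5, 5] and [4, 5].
y[0] = 5×4 = 20; y[1] = 5×5 + 5×4 = 45; y[2] = 5×5 = 25

[20, 45, 25]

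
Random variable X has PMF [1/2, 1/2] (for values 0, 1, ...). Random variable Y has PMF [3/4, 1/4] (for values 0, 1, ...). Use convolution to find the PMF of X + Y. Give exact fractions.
P(X+Y=k) = Σ_i P(X=i)·P(Y=k-i) — a convolution of [1/2, 1/2] and [3/4, 1/4]. P(X+Y=0) = (1/2)×(3/4) = 3/8; P(X+Y=1) = (1/2)×(1/4) + (1/2)×(3/4) = 1/8 + 3/8 = 1/2; P(X+Y=2) = (1/2)×(1/4) = 1/8. PMF: [3/8, 1/2, 1/8] (sums to 1 ✓)

[3/8, 1/2, 1/8]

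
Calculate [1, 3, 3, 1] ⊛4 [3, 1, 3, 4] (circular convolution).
Use y[k] = Σ_j f[j]·g[(k-j) mod 4]. y[0] = 1×3 + 3×4 + 3×3 + 1×1 = 25; y[1] = 1×1 + 3×3 + 3×4 + 1×3 = 25; y[2] = 1×3 + 3×1 + 3×3 + 1×4 = 19; y[3] = 1×4 + 3×3 + 3×1 + 1×3 = 19. Result: [25, 25, 19, 19]

[25, 25, 19, 19]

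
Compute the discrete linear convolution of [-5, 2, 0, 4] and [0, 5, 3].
y[0] = -5×0 = 0; y[1] = -5×5 + 2×0 = -25; y[2] = -5×3 + 2×5 + 0×0 = -5; y[3] = 2×3 + 0×5 + 4×0 = 6; y[4] = 0×3 + 4×5 = 20; y[5] = 4×3 = 12

[0, -25, -5, 6, 20, 12]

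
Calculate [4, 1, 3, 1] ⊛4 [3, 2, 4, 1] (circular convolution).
Use y[k] = Σ_j u[j]·v[(k-j) mod 4]. y[0] = 4×3 + 1×1 + 3×4 + 1×2 = 27; y[1] = 4×2 + 1×3 + 3×1 + 1×4 = 18; y[2] = 4×4 + 1×2 + 3×3 + 1×1 = 28; y[3] = 4×1 + 1×4 + 3×2 + 1×3 = 17. Result: [27, 18, 28, 17]

[27, 18, 28, 17]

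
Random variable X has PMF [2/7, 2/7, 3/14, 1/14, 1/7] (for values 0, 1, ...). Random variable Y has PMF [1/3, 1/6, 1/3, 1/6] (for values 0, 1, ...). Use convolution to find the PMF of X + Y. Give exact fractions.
P(X+Y=k) = Σ_i P(X=i)·P(Y=k-i) — a convolution of [2/7, 2/7, 3/14, 1/14, 1/7] and [1/3, 1/6, 1/3, 1/6]. P(X+Y=0) = (2/7)×(1/3) = 2/21; P(X+Y=1) = (2/7)×(1/6) + (2/7)×(1/3) = 1/21 + 2/21 = 1/7; P(X+Y=2) = (2/7)×(1/3) + (2/7)×(1/6) + (3/14)×(1/3) = 2/21 + 1/21 + 1/14 = 3/14; P(X+Y=3) = (2/7)×(1/6) + (2/7)×(1/3) + (3/14)×(1/6) + (1/14)×(1/3) = 1/21 + 2/21 + 1/28 + 1/42 = 17/84; P(X+Y=4) = (2/7)×(1/6) + (3/14)×(1/3) + (1/14)×(1/6) + (1/7)×(1/3) = 1/21 + 1/14 + 1/84 + 1/21 = 5/28; P(X+Y=5) = (3/14)×(1/6) + (1/14)×(1/3) + (1/7)×(1/6) = 1/28 + 1/42 + 1/42 = 1/12; P(X+Y=6) = (1/14)×(1/6) + (1/7)×(1/3) = 1/84 + 1/21 = 5/84; P(X+Y=7) = (1/7)×(1/6) = 1/42. PMF: [2/21, 1/7, 3/14, 17/84, 5/28, 1/12, 5/84, 1/42] (sums to 1 ✓)

[2/21, 1/7, 3/14, 17/84, 5/28, 1/12, 5/84, 1/42]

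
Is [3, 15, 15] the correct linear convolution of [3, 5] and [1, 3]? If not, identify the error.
Recompute linear convolution of [3, 5] and [1, 3]: y[0] = 3×1 = 3; y[1] = 3×3 + 5×1 = 14; y[2] = 5×3 = 15 → [3, 14, 15]. Compare to given [3, 15, 15]: they differ at index 1: given 15, correct 14, so answer: No

No. Error at index 1: given 15, correct 14.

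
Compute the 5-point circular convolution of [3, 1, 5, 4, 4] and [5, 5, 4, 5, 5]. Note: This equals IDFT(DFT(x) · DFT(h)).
Either evaluate y[k] = Σ_j x[j]·h[(k-j) mod 5] directly, or use IDFT(DFT(x) · DFT(h)). y[0] = 3×5 + 1×5 + 5×5 + 4×4 + 4×5 = 81; y[1] = 3×5 + 1×5 + 5×5 + 4×5 + 4×4 = 81; y[2] = 3×4 + 1×5 + 5×5 + 4×5 + 4×5 = 82; y[3] = 3×5 + 1×4 + 5×5 + 4×5 + 4×5 = 84; y[4] = 3×5 + 1×5 + 5×4 + 4×5 + 4×5 = 80. Result: [81, 81, 82, 84, 80]

[81, 81, 82, 84, 80]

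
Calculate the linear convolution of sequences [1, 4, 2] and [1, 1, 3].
y[0] = 1×1 = 1; y[1] = 1×1 + 4×1 = 5; y[2] = 1×3 + 4×1 + 2×1 = 9; y[3] = 4×3 + 2×1 = 14; y[4] = 2×3 = 6

[1, 5, 9, 14, 6]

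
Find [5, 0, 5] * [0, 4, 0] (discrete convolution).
y[0] = 5×0 = 0; y[1] = 5×4 + 0×0 = 20; y[2] = 5×0 + 0×4 + 5×0 = 0; y[3] = 0×0 + 5×4 = 20; y[4] = 5×0 = 0

[0, 20, 0, 20, 0]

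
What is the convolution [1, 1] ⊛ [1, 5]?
y[0] = 1×1 = 1; y[1] = 1×5 + 1×1 = 6; y[2] = 1×5 = 5

[1, 6, 5]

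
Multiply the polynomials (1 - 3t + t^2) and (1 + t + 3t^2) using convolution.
Ascending coefficients: a = [1, -3, 1], b = [1, 1, 3]. c[0] = 1×1 = 1; c[1] = 1×1 + -3×1 = -2; c[2] = 1×3 + -3×1 + 1×1 = 1; c[3] = -3×3 + 1×1 = -8; c[4] = 1×3 = 3. Result coefficients: [1, -2, 1, -8, 3] → 1 - 2t + t^2 - 8t^3 + 3t^4

1 - 2t + t^2 - 8t^3 + 3t^4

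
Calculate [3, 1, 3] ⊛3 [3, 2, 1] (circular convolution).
Use y[k] = Σ_j x[j]·h[(k-j) mod 3]. y[0] = 3×3 + 1×1 + 3×2 = 16; y[1] = 3×2 + 1×3 + 3×1 = 12; y[2] = 3×1 + 1×2 + 3×3 = 14. Result: [16, 12, 14]

[16, 12, 14]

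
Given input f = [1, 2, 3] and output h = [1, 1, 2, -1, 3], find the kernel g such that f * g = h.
Output length 5 = len(f) + len(g) - 1 ⇒ len(g) = 3. Solve g forward using g[k] = (h[k] - Σ_{i≥1} f[i]·g[k-i]) / f[0]: g[0] = h[0] / f[0] = 1 / 1 = 1; g[1] = (h[1] - 2×1) / f[0] = (1 - 2×1) / 1 = -1; g[2] = (h[2] - 2×-1 - 3×1) / f[0] = (2 - 2×-1 - 3×1) / 1 = 1. So g = [1, -1, 1]. Forward-check [1, 2, 3] * [1, -1, 1]: h[0] = 1×1 = 1; h[1] = 1×-1 + 2×1 = 1; h[2] = 1×1 + 2×-1 + 3×1 = 2; h[3] = 2×1 + 3×-1 = -1; h[4] = 3×1 = 3 → [1, 1, 2, -1, 3] ✓

[1, -1, 1]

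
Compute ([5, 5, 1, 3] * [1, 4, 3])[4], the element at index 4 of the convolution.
Use y[k] = Σ_i a[i]·b[k-i] at k=4. y[4] = 1×3 + 3×4 = 15

15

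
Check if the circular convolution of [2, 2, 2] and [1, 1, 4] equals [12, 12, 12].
Recompute circular convolution of [2, 2, 2] and [1, 1, 4]: y[0] = 2×1 + 2×4 + 2×1 = 12; y[1] = 2×1 + 2×1 + 2×4 = 12; y[2] = 2×4 + 2×1 + 2×1 = 12 → [12, 12, 12]. Given [12, 12, 12] matches, so answer: Yes

Yes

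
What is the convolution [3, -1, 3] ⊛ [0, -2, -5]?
y[0] = 3×0 = 0; y[1] = 3×-2 + -1×0 = -6; y[2] = 3×-5 + -1×-2 + 3×0 = -13; y[3] = -1×-5 + 3×-2 = -1; y[4] = 3×-5 = -15

[0, -6, -13, -1, -15]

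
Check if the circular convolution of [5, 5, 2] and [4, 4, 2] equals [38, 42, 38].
Recompute circular convolution of [5, 5, 2] and [4, 4, 2]: y[0] = 5×4 + 5×2 + 2×4 = 38; y[1] = 5×4 + 5×4 + 2×2 = 44; y[2] = 5×2 + 5×4 + 2×4 = 38 → [38, 44, 38]. Compare to given [38, 42, 38]: they differ at index 1: given 42, correct 44, so answer: No

No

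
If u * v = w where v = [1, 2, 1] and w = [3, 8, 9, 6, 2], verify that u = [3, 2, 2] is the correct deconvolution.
Forward-compute [3, 2, 2] * [1, 2, 1]: w[0] = 3×1 = 3; w[1] = 3×2 + 2×1 = 8; w[2] = 3×1 + 2×2 + 2×1 = 9; w[3] = 2×1 + 2×2 = 6; w[4] = 2×1 = 2 → [3, 8, 9, 6, 2]. Matches given w = [3, 8, 9, 6, 2], so verified.

Verified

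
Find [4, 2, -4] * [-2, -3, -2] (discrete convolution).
y[0] = 4×-2 = -8; y[1] = 4×-3 + 2×-2 = -16; y[2] = 4×-2 + 2×-3 + -4×-2 = -6; y[3] = 2×-2 + -4×-3 = 8; y[4] = -4×-2 = 8

[-8, -16, -6, 8, 8]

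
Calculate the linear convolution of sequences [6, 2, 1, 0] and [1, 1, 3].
y[0] = 6×1 = 6; y[1] = 6×1 + 2×1 = 8; y[2] = 6×3 + 2×1 + 1×1 = 21; y[3] = 2×3 + 1×1 + 0×1 = 7; y[4] = 1×3 + 0×1 = 3; y[5] = 0×3 = 0

[6, 8, 21, 7, 3, 0]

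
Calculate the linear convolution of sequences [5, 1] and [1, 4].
y[0] = 5×1 = 5; y[1] = 5×4 + 1×1 = 21; y[2] = 1×4 = 4

[5, 21, 4]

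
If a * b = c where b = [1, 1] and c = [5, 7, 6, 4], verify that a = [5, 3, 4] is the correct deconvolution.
Forward-compute [5, 3, 4] * [1, 1]: c[0] = 5×1 = 5; c[1] = 5×1 + 3×1 = 8; c[2] = 3×1 + 4×1 = 7; c[3] = 4×1 = 4 → [5, 8, 7, 4]. Does not match given c = [5, 7, 6, 4].

Not verified. [5, 3, 4] * [1, 1] = [5, 8, 7, 4], which differs from [5, 7, 6, 4] at index 1.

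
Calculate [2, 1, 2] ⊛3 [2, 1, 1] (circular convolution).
Use y[k] = Σ_j a[j]·b[(k-j) mod 3]. y[0] = 2×2 + 1×1 + 2×1 = 7; y[1] = 2×1 + 1×2 + 2×1 = 6; y[2] = 2×1 + 1×1 + 2×2 = 7. Result: [7, 6, 7]

[7, 6, 7]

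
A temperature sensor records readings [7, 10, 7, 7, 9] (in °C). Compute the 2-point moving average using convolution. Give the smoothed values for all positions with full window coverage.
2-point moving average kernel = [1, 1]. Apply in 'valid' mode (full window coverage): avg[0] = (7 + 10) / 2 = 8.5; avg[1] = (10 + 7) / 2 = 8.5; avg[2] = (7 + 7) / 2 = 7.0; avg[3] = (7 + 9) / 2 = 8.0. Smoothed values: [8.5, 8.5, 7.0, 8.0]

[8.5, 8.5, 7.0, 8.0]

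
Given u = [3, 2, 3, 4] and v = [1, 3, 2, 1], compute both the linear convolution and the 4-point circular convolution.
Linear: y_lin[0] = 3×1 = 3; y_lin[1] = 3×3 + 2×1 = 11; y_lin[2] = 3×2 + 2×3 + 3×1 = 15; y_lin[3] = 3×1 + 2×2 + 3×3 + 4×1 = 20; y_lin[4] = 2×1 + 3×2 + 4×3 = 20; y_lin[5] = 3×1 + 4×2 = 11; y_lin[6] = 4×1 = 4 → [3, 11, 15, 20, 20, 11, 4]. Circular (length 4): y[0] = 3×1 + 2×1 + 3×2 + 4×3 = 23; y[1] = 3×3 + 2×1 + 3×1 + 4×2 = 22; y[2] = 3×2 + 2×3 + 3×1 + 4×1 = 19; y[3] = 3×1 + 2×2 + 3×3 + 4×1 = 20 → [23, 22, 19, 20]

Linear: [3, 11, 15, 20, 20, 11, 4], Circular: [23, 22, 19, 20]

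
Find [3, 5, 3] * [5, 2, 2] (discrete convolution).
y[0] = 3×5 = 15; y[1] = 3×2 + 5×5 = 31; y[2] = 3×2 + 5×2 + 3×5 = 31; y[3] = 5×2 + 3×2 = 16; y[4] = 3×2 = 6

[15, 31, 31, 16, 6]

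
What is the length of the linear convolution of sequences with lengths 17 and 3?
Linear/full convolution length: m + n - 1 = 17 + 3 - 1 = 19

19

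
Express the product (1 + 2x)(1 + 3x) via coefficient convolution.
Ascending coefficients: a = [1, 2], b = [1, 3]. c[0] = 1×1 = 1; c[1] = 1×3 + 2×1 = 5; c[2] = 2×3 = 6. Result coefficients: [1, 5, 6] → 1 + 5x + 6x^2

1 + 5x + 6x^2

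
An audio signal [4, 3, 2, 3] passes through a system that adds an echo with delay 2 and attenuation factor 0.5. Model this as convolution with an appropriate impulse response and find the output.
Direct-path + delayed-attenuated-path model → impulse response h = [1, 0, 0.5] (1 at lag 0, 0.5 at lag 2). Output y[n] = x[n] + 0.5·x[n - 2] (with x[n] = 0 outside 0..3): y[0] = 4 + 0.5×0 = 4; y[1] = 3 + 0.5×0 = 3; y[2] = 2 + 0.5×4 = 4.0; y[3] = 3 + 0.5×3 = 4.5; y[4] = 0 + 0.5×2 = 1.0; y[5] = 0 + 0.5×3 = 1.5. So y = [4, 3, 4.0, 4.5, 1.0, 1.5]

[4, 3, 4.0, 4.5, 1.0, 1.5]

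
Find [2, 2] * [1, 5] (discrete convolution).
y[0] = 2×1 = 2; y[1] = 2×5 + 2×1 = 12; y[2] = 2×5 = 10

[2, 12, 10]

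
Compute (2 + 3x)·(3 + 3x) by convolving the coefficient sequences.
Ascending coefficients: a = [2, 3], b = [3, 3]. c[0] = 2×3 = 6; c[1] = 2×3 + 3×3 = 15; c[2] = 3×3 = 9. Result coefficients: [6, 15, 9] → 6 + 15x + 9x^2

6 + 15x + 9x^2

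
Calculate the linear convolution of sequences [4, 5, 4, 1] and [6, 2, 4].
y[0] = 4×6 = 24; y[1] = 4×2 + 5×6 = 38; y[2] = 4×4 + 5×2 + 4×6 = 50; y[3] = 5×4 + 4×2 + 1×6 = 34; y[4] = 4×4 + 1×2 = 18; y[5] = 1×4 = 4

[24, 38, 50, 34, 18, 4]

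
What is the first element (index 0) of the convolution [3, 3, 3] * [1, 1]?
Use y[k] = Σ_i a[i]·b[k-i] at k=0. y[0] = 3×1 = 3

3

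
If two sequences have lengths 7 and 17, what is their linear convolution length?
Linear/full convolution length: m + n - 1 = 7 + 17 - 1 = 23

23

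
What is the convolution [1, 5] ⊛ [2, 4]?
y[0] = 1×2 = 2; y[1] = 1×4 + 5×2 = 14; y[2] = 5×4 = 20

[2, 14, 20]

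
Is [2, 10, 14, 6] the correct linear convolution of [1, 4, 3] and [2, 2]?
Recompute linear convolution of [1, 4, 3] and [2, 2]: y[0] = 1×2 = 2; y[1] = 1×2 + 4×2 = 10; y[2] = 4×2 + 3×2 = 14; y[3] = 3×2 = 6 → [2, 10, 14, 6]. Given [2, 10, 14, 6] matches, so answer: Yes

Yes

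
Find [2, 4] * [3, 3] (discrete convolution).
y[0] = 2×3 = 6; y[1] = 2×3 + 4×3 = 18; y[2] = 4×3 = 12

[6, 18, 12]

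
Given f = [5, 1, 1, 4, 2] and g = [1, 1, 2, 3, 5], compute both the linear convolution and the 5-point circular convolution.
Linear: y_lin[0] = 5×1 = 5; y_lin[1] = 5×1 + 1×1 = 6; y_lin[2] = 5×2 + 1×1 + 1×1 = 12; y_lin[3] = 5×3 + 1×2 + 1×1 + 4×1 = 22; y_lin[4] = 5×5 + 1×3 + 1×2 + 4×1 + 2×1 = 36; y_lin[5] = 1×5 + 1×3 + 4×2 + 2×1 = 18; y_lin[6] = 1×5 + 4×3 + 2×2 = 21; y_lin[7] = 4×5 + 2×3 = 26; y_lin[8] = 2×5 = 10 → [5, 6, 12, 22, 36, 18, 21, 26, 10]. Circular (length 5): y[0] = 5×1 + 1×5 + 1×3 + 4×2 + 2×1 = 23; y[1] = 5×1 + 1×1 + 1×5 + 4×3 + 2×2 = 27; y[2] = 5×2 + 1×1 + 1×1 + 4×5 + 2×3 = 38; y[3] = 5×3 + 1×2 + 1×1 + 4×1 + 2×5 = 32; y[4] = 5×5 + 1×3 + 1×2 + 4×1 + 2×1 = 36 → [23, 27, 38, 32, 36]

Linear: [5, 6, 12, 22, 36, 18, 21, 26, 10], Circular: [23, 27, 38, 32, 36]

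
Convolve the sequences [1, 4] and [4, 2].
y[0] = 1×4 = 4; y[1] = 1×2 + 4×4 = 18; y[2] = 4×2 = 8

[4, 18, 8]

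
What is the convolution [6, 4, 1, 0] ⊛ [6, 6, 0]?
y[0] = 6×6 = 36; y[1] = 6×6 + 4×6 = 60; y[2] = 6×0 + 4×6 + 1×6 = 30; y[3] = 4×0 + 1×6 + 0×6 = 6; y[4] = 1×0 + 0×6 = 0; y[5] = 0×0 = 0

[36, 60, 30, 6, 0, 0]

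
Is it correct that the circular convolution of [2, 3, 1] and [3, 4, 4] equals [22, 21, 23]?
Recompute circular convolution of [2, 3, 1] and [3, 4, 4]: y[0] = 2×3 + 3×4 + 1×4 = 22; y[1] = 2×4 + 3×3 + 1×4 = 21; y[2] = 2×4 + 3×4 + 1×3 = 23 → [22, 21, 23]. Given [22, 21, 23] matches, so answer: Yes

Yes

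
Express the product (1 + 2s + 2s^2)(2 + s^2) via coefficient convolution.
Ascending coefficients: a = [1, 2, 2], b = [2, 0, 1]. c[0] = 1×2 = 2; c[1] = 1×0 + 2×2 = 4; c[2] = 1×1 + 2×0 + 2×2 = 5; c[3] = 2×1 + 2×0 = 2; c[4] = 2×1 = 2. Result coefficients: [2, 4, 5, 2, 2] → 2 + 4s + 5s^2 + 2s^3 + 2s^4

2 + 4s + 5s^2 + 2s^3 + 2s^4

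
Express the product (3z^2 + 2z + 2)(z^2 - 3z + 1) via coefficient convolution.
Ascending coefficients: a = [2, 2, 3], b = [1, -3, 1]. c[0] = 2×1 = 2; c[1] = 2×-3 + 2×1 = -4; c[2] = 2×1 + 2×-3 + 3×1 = -1; c[3] = 2×1 + 3×-3 = -7; c[4] = 3×1 = 3. Result coefficients: [2, -4, -1, -7, 3] → 3z^4 - 7z^3 - z^2 - 4z + 2

3z^4 - 7z^3 - z^2 - 4z + 2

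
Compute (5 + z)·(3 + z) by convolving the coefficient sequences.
Ascending coefficients: a = [5, 1], b = [3, 1]. c[0] = 5×3 = 15; c[1] = 5×1 + 1×3 = 8; c[2] = 1×1 = 1. Result coefficients: [15, 8, 1] → 15 + 8z + z^2

15 + 8z + z^2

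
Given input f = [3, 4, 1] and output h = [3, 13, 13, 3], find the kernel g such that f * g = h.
Output length 4 = len(f) + len(g) - 1 ⇒ len(g) = 2. Solve g forward using g[k] = (h[k] - Σ_{i≥1} f[i]·g[k-i]) / f[0]: g[0] = h[0] / f[0] = 3 / 3 = 1; g[1] = (h[1] - 4×1) / f[0] = (13 - 4×1) / 3 = 3. So g = [1, 3]. Forward-check [3, 4, 1] * [1, 3]: h[0] = 3×1 = 3; h[1] = 3×3 + 4×1 = 13; h[2] = 4×3 + 1×1 = 13; h[3] = 1×3 = 3 → [3, 13, 13, 3] ✓

[1, 3]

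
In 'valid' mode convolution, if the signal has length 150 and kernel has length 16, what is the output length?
'Valid' mode counts only positions where the kernel fully overlaps the signal: m - n + 1 = 150 - 16 + 1 = 135

135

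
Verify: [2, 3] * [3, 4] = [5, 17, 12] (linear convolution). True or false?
Recompute linear convolution of [2, 3] and [3, 4]: y[0] = 2×3 = 6; y[1] = 2×4 + 3×3 = 17; y[2] = 3×4 = 12 → [6, 17, 12]. Compare to given [5, 17, 12]: they differ at index 0: given 5, correct 6, so answer: No

No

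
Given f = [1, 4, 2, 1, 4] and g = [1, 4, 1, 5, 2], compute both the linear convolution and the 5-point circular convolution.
Linear: y_lin[0] = 1×1 = 1; y_lin[1] = 1×4 + 4×1 = 8; y_lin[2] = 1×1 + 4×4 + 2×1 = 19; y_lin[3] = 1×5 + 4×1 + 2×4 + 1×1 = 18; y_lin[4] = 1×2 + 4×5 + 2×1 + 1×4 + 4×1 = 32; y_lin[5] = 4×2 + 2×5 + 1×1 + 4×4 = 35; y_lin[6] = 2×2 + 1×5 + 4×1 = 13; y_lin[7] = 1×2 + 4×5 = 22; y_lin[8] = 4×2 = 8 → [1, 8, 19, 18, 32, 35, 13, 22, 8]. Circular (length 5): y[0] = 1×1 + 4×2 + 2×5 + 1×1 + 4×4 = 36; y[1] = 1×4 + 4×1 + 2×2 + 1×5 + 4×1 = 21; y[2] = 1×1 + 4×4 + 2×1 + 1×2 + 4×5 = 41; y[3] = 1×5 + 4×1 + 2×4 + 1×1 + 4×2 = 26; y[4] = 1×2 + 4×5 + 2×1 + 1×4 + 4×1 = 32 → [36, 21, 41, 26, 32]

Linear: [1, 8, 19, 18, 32, 35, 13, 22, 8], Circular: [36, 21, 41, 26, 32]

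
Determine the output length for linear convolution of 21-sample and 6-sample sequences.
Linear/full convolution length: m + n - 1 = 21 + 6 - 1 = 26

26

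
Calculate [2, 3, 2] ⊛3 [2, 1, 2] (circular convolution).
Use y[k] = Σ_j s[j]·t[(k-j) mod 3]. y[0] = 2×2 + 3×2 + 2×1 = 12; y[1] = 2×1 + 3×2 + 2×2 = 12; y[2] = 2×2 + 3×1 + 2×2 = 11. Result: [12, 12, 11]

[12, 12, 11]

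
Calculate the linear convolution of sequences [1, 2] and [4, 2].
y[0] = 1×4 = 4; y[1] = 1×2 + 2×4 = 10; y[2] = 2×2 = 4

[4, 10, 4]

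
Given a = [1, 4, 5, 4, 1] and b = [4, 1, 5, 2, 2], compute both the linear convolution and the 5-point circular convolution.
Linear: y_lin[0] = 1×4 = 4; y_lin[1] = 1×1 + 4×4 = 17; y_lin[2] = 1×5 + 4×1 + 5×4 = 29; y_lin[3] = 1×2 + 4×5 + 5×1 + 4×4 = 43; y_lin[4] = 1×2 + 4×2 + 5×5 + 4×1 + 1×4 = 43; y_lin[5] = 4×2 + 5×2 + 4×5 + 1×1 = 39; y_lin[6] = 5×2 + 4×2 + 1×5 = 23; y_lin[7] = 4×2 + 1×2 = 10; y_lin[8] = 1×2 = 2 → [4, 17, 29, 43, 43, 39, 23, 10, 2]. Circular (length 5): y[0] = 1×4 + 4×2 + 5×2 + 4×5 + 1×1 = 43; y[1] = 1×1 + 4×4 + 5×2 + 4×2 + 1×5 = 40; y[2] = 1×5 + 4×1 + 5×4 + 4×2 + 1×2 = 39; y[3] = 1×2 + 4×5 + 5×1 + 4×4 + 1×2 = 45; y[4] = 1×2 + 4×2 + 5×5 + 4×1 + 1×4 = 43 → [43, 40, 39, 45, 43]

Linear: [4, 17, 29, 43, 43, 39, 23, 10, 2], Circular: [43, 40, 39, 45, 43]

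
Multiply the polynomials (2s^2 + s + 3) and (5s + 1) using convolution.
Ascending coefficients: a = [3, 1, 2], b = [1, 5]. c[0] = 3×1 = 3; c[1] = 3×5 + 1×1 = 16; c[2] = 1×5 + 2×1 = 7; c[3] = 2×5 = 10. Result coefficients: [3, 16, 7, 10] → 10s^3 + 7s^2 + 16s + 3

10s^3 + 7s^2 + 16s + 3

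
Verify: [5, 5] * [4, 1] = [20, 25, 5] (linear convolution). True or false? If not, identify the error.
Recompute linear convolution of [5, 5] and [4, 1]: y[0] = 5×4 = 20; y[1] = 5×1 + 5×4 = 25; y[2] = 5×1 = 5 → [20, 25, 5]. Given [20, 25, 5] matches, so answer: Yes

Yes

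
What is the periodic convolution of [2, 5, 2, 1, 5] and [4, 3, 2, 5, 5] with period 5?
Use y[k] = Σ_j s[j]·t[(k-j) mod 5]. y[0] = 2×4 + 5×5 + 2×5 + 1×2 + 5×3 = 60; y[1] = 2×3 + 5×4 + 2×5 + 1×5 + 5×2 = 51; y[2] = 2×2 + 5×3 + 2×4 + 1×5 + 5×5 = 57; y[3] = 2×5 + 5×2 + 2×3 + 1×4 + 5×5 = 55; y[4] = 2×5 + 5×5 + 2×2 + 1×3 + 5×4 = 62. Result: [60, 51, 57, 55, 62]

[60, 51, 57, 55, 62]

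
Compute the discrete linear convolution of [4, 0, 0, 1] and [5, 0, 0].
y[0] = 4×5 = 20; y[1] = 4×0 + 0×5 = 0; y[2] = 4×0 + 0×0 + 0×5 = 0; y[3] = 0×0 + 0×0 + 1×5 = 5; y[4] = 0×0 + 1×0 = 0; y[5] = 1×0 = 0

[20, 0, 0, 5, 0, 0]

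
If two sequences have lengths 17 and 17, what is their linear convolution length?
Linear/full convolution length: m + n - 1 = 17 + 17 - 1 = 33

33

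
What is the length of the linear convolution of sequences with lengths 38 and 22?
Linear/full convolution length: m + n - 1 = 38 + 22 - 1 = 59

59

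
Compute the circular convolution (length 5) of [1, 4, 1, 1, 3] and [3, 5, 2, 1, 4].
Use y[k] = Σ_j a[j]·b[(k-j) mod 5]. y[0] = 1×3 + 4×4 + 1×1 + 1×2 + 3×5 = 37; y[1] = 1×5 + 4×3 + 1×4 + 1×1 + 3×2 = 28; y[2] = 1×2 + 4×5 + 1×3 + 1×4 + 3×1 = 32; y[3] = 1×1 + 4×2 + 1×5 + 1×3 + 3×4 = 29; y[4] = 1×4 + 4×1 + 1×2 + 1×5 + 3×3 = 24. Result: [37, 28, 32, 29, 24]

[37, 28, 32, 29, 24]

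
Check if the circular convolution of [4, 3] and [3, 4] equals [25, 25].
Recompute circular convolution of [4, 3] and [3, 4]: y[0] = 4×3 + 3×4 = 24; y[1] = 4×4 + 3×3 = 25 → [24, 25]. Compare to given [25, 25]: they differ at index 0: given 25, correct 24, so answer: No

No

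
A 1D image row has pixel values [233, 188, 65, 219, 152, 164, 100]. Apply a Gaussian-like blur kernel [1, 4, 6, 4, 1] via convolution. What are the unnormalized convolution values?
Convolve image row [233, 188, 65, 219, 152, 164, 100] with kernel [1, 4, 6, 4, 1]: y[0] = 233×1 = 233; y[1] = 233×4 + 188×1 = 1120; y[2] = 233×6 + 188×4 + 65×1 = 2215; y[3] = 233×4 + 188×6 + 65×4 + 219×1 = 2539; y[4] = 233×1 + 188×4 + 65×6 + 219×4 + 152×1 = 2403; y[5] = 188×1 + 65×4 + 219×6 + 152×4 + 164×1 = 2534; y[6] = 65×1 + 219×4 + 152×6 + 164×4 + 100×1 = 2609; y[7] = 219×1 + 152×4 + 164×6 + 100×4 = 2211; y[8] = 152×1 + 164×4 + 100×6 = 1408; y[9] = 164×1 + 100×4 = 564; y[10] = 100×1 = 100 → [233, 1120, 2215, 2539, 2403, 2534, 2609, 2211, 1408, 564, 100]. Normalization factor = sum(kernel) = 16.

[233, 1120, 2215, 2539, 2403, 2534, 2609, 2211, 1408, 564, 100]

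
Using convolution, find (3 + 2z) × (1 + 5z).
Ascending coefficients: a = [3, 2], b = [1, 5]. c[0] = 3×1 = 3; c[1] = 3×5 + 2×1 = 17; c[2] = 2×5 = 10. Result coefficients: [3, 17, 10] → 3 + 17z + 10z^2

3 + 17z + 10z^2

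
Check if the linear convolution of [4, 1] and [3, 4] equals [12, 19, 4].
Recompute linear convolution of [4, 1] and [3, 4]: y[0] = 4×3 = 12; y[1] = 4×4 + 1×3 = 19; y[2] = 1×4 = 4 → [12, 19, 4]. Given [12, 19, 4] matches, so answer: Yes

Yes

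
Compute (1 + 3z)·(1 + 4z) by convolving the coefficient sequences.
Ascending coefficients: a = [1, 3], b = [1, 4]. c[0] = 1×1 = 1; c[1] = 1×4 + 3×1 = 7; c[2] = 3×4 = 12. Result coefficients: [1, 7, 12] → 1 + 7z + 12z^2

1 + 7z + 12z^2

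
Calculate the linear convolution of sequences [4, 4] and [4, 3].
y[0] = 4×4 = 16; y[1] = 4×3 + 4×4 = 28; y[2] = 4×3 = 12

[16, 28, 12]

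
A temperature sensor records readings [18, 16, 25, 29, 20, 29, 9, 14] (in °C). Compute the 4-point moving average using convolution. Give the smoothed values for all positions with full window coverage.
4-point moving average kernel = [1, 1, 1, 1]. Apply in 'valid' mode (full window coverage): avg[0] = (18 + 16 + 25 + 29) / 4 = 22.0; avg[1] = (16 + 25 + 29 + 20) / 4 = 22.5; avg[2] = (25 + 29 + 20 + 29) / 4 = 25.75; avg[3] = (29 + 20 + 29 + 9) / 4 = 21.75; avg[4] = (20 + 29 + 9 + 14) / 4 = 18.0. Smoothed values: [22.0, 22.5, 25.75, 21.75, 18.0]

[22.0, 22.5, 25.75, 21.75, 18.0]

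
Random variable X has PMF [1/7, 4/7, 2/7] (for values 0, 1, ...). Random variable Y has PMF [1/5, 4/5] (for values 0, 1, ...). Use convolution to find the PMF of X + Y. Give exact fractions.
P(X+Y=k) = Σ_i P(X=i)·P(Y=k-i) — a convolution of [1/7, 4/7, 2/7] and [1/5, 4/5]. P(X+Y=0) = (1/7)×(1/5) = 1/35; P(X+Y=1) = (1/7)×(4/5) + (4/7)×(1/5) = 4/35 + 4/35 = 8/35; P(X+Y=2) = (4/7)×(4/5) + (2/7)×(1/5) = 16/35 + 2/35 = 18/35; P(X+Y=3) = (2/7)×(4/5) = 8/35. PMF: [1/35, 8/35, 18/35, 8/35] (sums to 1 ✓)

[1/35, 8/35, 18/35, 8/35]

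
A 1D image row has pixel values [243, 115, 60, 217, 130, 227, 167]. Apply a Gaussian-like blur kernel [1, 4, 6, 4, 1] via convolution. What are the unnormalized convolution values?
Convolve image row [243, 115, 60, 217, 130, 227, 167] with kernel [1, 4, 6, 4, 1]: y[0] = 243×1 = 243; y[1] = 243×4 + 115×1 = 1087; y[2] = 243×6 + 115×4 + 60×1 = 1978; y[3] = 243×4 + 115×6 + 60×4 + 217×1 = 2119; y[4] = 243×1 + 115×4 + 60×6 + 217×4 + 130×1 = 2061; y[5] = 115×1 + 60×4 + 217×6 + 130×4 + 227×1 = 2404; y[6] = 60×1 + 217×4 + 130×6 + 227×4 + 167×1 = 2783; y[7] = 217×1 + 130×4 + 227×6 + 167×4 = 2767; y[8] = 130×1 + 227×4 + 167×6 = 2040; y[9] = 227×1 + 167×4 = 895; y[10] = 167×1 = 167 → [243, 1087, 1978, 2119, 2061, 2404, 2783, 2767, 2040, 895, 167]. Normalization factor = sum(kernel) = 16.

[243, 1087, 1978, 2119, 2061, 2404, 2783, 2767, 2040, 895, 167]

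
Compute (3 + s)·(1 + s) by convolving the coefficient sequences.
Ascending coefficients: a = [3, 1], b = [1, 1]. c[0] = 3×1 = 3; c[1] = 3×1 + 1×1 = 4; c[2] = 1×1 = 1. Result coefficients: [3, 4, 1] → 3 + 4s + s^2

3 + 4s + s^2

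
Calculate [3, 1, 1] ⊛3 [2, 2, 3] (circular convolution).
Use y[k] = Σ_j x[j]·h[(k-j) mod 3]. y[0] = 3×2 + 1×3 + 1×2 = 11; y[1] = 3×2 + 1×2 + 1×3 = 11; y[2] = 3×3 + 1×2 + 1×2 = 13. Result: [11, 11, 13]

[11, 11, 13]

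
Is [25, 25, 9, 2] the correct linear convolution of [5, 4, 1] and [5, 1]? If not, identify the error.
Recompute linear convolution of [5, 4, 1] and [5, 1]: y[0] = 5×5 = 25; y[1] = 5×1 + 4×5 = 25; y[2] = 4×1 + 1×5 = 9; y[3] = 1×1 = 1 → [25, 25, 9, 1]. Compare to given [25, 25, 9, 2]: they differ at index 3: given 2, correct 1, so answer: No

No. Error at index 3: given 2, correct 1.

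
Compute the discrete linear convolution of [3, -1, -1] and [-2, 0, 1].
y[0] = 3×-2 = -6; y[1] = 3×0 + -1×-2 = 2; y[2] = 3×1 + -1×0 + -1×-2 = 5; y[3] = -1×1 + -1×0 = -1; y[4] = -1×1 = -1

[-6, 2, 5, -1, -1]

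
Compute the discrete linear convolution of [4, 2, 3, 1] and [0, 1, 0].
y[0] = 4×0 = 0; y[1] = 4×1 + 2×0 = 4; y[2] = 4×0 + 2×1 + 3×0 = 2; y[3] = 2×0 + 3×1 + 1×0 = 3; y[4] = 3×0 + 1×1 = 1; y[5] = 1×0 = 0

[0, 4, 2, 3, 1, 0]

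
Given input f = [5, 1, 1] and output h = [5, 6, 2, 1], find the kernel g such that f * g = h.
Output length 4 = len(f) + len(g) - 1 ⇒ len(g) = 2. Solve g forward using g[k] = (h[k] - Σ_{i≥1} f[i]·g[k-i]) / f[0]: g[0] = h[0] / f[0] = 5 / 5 = 1; g[1] = (h[1] - 1×1) / f[0] = (6 - 1×1) / 5 = 1. So g = [1, 1]. Forward-check [5, 1, 1] * [1, 1]: h[0] = 5×1 = 5; h[1] = 5×1 + 1×1 = 6; h[2] = 1×1 + 1×1 = 2; h[3] = 1×1 = 1 → [5, 6, 2, 1] ✓

[1, 1]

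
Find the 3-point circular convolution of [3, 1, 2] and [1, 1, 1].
Use y[k] = Σ_j s[j]·t[(k-j) mod 3]. y[0] = 3×1 + 1×1 + 2×1 = 6; y[1] = 3×1 + 1×1 + 2×1 = 6; y[2] = 3×1 + 1×1 + 2×1 = 6. Result: [6, 6, 6]

[6, 6, 6]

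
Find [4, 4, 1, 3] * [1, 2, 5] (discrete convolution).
y[0] = 4×1 = 4; y[1] = 4×2 + 4×1 = 12; y[2] = 4×5 + 4×2 + 1×1 = 29; y[3] = 4×5 + 1×2 + 3×1 = 25; y[4] = 1×5 + 3×2 = 11; y[5] = 3×5 = 15

[4, 12, 29, 25, 11, 15]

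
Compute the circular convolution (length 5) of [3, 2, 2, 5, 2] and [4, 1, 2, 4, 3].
Use y[k] = Σ_j f[j]·g[(k-j) mod 5]. y[0] = 3×4 + 2×3 + 2×4 + 5×2 + 2×1 = 38; y[1] = 3×1 + 2×4 + 2×3 + 5×4 + 2×2 = 41; y[2] = 3×2 + 2×1 + 2×4 + 5×3 + 2×4 = 39; y[3] = 3×4 + 2×2 + 2×1 + 5×4 + 2×3 = 44; y[4] = 3×3 + 2×4 + 2×2 + 5×1 + 2×4 = 34. Result: [38, 41, 39, 44, 34]

[38, 41, 39, 44, 34]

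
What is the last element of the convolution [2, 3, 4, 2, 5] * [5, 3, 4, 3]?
Use y[k] = Σ_i a[i]·b[k-i] at k=7. y[7] = 5×3 = 15

15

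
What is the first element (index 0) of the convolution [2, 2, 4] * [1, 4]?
Use y[k] = Σ_i a[i]·b[k-i] at k=0. y[0] = 2×1 = 2

2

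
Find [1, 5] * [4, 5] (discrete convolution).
y[0] = 1×4 = 4; y[1] = 1×5 + 5×4 = 25; y[2] = 5×5 = 25

[4, 25, 25]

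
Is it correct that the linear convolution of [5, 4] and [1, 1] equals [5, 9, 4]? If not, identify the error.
Recompute linear convolution of [5, 4] and [1, 1]: y[0] = 5×1 = 5; y[1] = 5×1 + 4×1 = 9; y[2] = 4×1 = 4 → [5, 9, 4]. Given [5, 9, 4] matches, so answer: Yes

Yes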